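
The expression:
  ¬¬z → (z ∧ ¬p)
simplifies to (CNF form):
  ¬p ∨ ¬z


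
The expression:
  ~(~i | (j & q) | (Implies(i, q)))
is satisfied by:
  {i: True, q: False}


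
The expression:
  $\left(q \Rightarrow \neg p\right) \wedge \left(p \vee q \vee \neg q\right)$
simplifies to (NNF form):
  $\neg p \vee \neg q$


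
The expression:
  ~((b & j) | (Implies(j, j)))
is never true.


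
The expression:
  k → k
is always true.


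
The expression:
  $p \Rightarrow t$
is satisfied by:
  {t: True, p: False}
  {p: False, t: False}
  {p: True, t: True}


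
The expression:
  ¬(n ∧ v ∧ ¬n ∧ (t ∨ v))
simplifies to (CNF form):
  True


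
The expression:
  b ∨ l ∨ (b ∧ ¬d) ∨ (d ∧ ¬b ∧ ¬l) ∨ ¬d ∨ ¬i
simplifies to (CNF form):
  True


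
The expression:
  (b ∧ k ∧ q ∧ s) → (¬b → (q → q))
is always true.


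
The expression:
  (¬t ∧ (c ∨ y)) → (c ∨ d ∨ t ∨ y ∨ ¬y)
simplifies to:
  True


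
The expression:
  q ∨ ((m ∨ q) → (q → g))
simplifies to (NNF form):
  True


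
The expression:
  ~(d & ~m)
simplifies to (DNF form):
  m | ~d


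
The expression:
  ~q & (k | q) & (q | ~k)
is never true.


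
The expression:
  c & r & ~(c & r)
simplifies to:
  False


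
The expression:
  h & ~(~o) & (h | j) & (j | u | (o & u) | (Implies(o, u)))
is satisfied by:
  {u: True, j: True, h: True, o: True}
  {u: True, h: True, o: True, j: False}
  {j: True, h: True, o: True, u: False}


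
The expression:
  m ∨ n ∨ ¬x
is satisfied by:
  {n: True, m: True, x: False}
  {n: True, m: False, x: False}
  {m: True, n: False, x: False}
  {n: False, m: False, x: False}
  {n: True, x: True, m: True}
  {n: True, x: True, m: False}
  {x: True, m: True, n: False}


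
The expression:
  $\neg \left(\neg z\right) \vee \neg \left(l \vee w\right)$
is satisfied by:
  {z: True, l: False, w: False}
  {z: True, w: True, l: False}
  {z: True, l: True, w: False}
  {z: True, w: True, l: True}
  {w: False, l: False, z: False}


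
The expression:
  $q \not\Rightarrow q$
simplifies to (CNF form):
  $\text{False}$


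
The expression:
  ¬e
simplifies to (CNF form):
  ¬e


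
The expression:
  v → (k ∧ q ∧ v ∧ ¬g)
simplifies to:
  (k ∧ q ∧ ¬g) ∨ ¬v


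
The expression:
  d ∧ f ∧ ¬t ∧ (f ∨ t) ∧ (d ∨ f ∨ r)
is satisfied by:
  {d: True, f: True, t: False}


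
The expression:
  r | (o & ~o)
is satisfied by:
  {r: True}


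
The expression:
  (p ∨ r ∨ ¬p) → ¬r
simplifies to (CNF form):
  ¬r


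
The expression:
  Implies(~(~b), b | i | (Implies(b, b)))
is always true.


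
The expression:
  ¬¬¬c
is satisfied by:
  {c: False}


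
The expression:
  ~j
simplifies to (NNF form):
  ~j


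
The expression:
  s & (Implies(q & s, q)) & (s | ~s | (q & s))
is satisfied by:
  {s: True}


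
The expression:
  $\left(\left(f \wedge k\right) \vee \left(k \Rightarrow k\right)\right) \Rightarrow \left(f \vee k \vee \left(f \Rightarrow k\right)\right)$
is always true.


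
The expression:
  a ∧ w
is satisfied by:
  {a: True, w: True}


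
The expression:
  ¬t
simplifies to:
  ¬t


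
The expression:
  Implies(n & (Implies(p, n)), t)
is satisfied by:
  {t: True, n: False}
  {n: False, t: False}
  {n: True, t: True}


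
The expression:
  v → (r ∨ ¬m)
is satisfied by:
  {r: True, m: False, v: False}
  {m: False, v: False, r: False}
  {v: True, r: True, m: False}
  {v: True, m: False, r: False}
  {r: True, m: True, v: False}
  {m: True, r: False, v: False}
  {v: True, m: True, r: True}


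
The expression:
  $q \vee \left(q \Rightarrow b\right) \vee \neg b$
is always true.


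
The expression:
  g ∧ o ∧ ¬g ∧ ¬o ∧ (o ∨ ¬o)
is never true.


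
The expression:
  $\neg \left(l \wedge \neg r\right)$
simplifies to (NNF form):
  $r \vee \neg l$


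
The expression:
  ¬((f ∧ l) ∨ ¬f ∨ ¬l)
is never true.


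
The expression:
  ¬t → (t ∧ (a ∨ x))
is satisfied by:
  {t: True}


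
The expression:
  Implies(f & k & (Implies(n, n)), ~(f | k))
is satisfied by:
  {k: False, f: False}
  {f: True, k: False}
  {k: True, f: False}


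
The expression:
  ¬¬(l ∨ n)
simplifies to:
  l ∨ n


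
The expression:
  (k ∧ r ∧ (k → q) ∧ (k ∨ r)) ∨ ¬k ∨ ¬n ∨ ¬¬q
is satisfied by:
  {q: True, k: False, n: False}
  {k: False, n: False, q: False}
  {n: True, q: True, k: False}
  {n: True, k: False, q: False}
  {q: True, k: True, n: False}
  {k: True, q: False, n: False}
  {n: True, k: True, q: True}


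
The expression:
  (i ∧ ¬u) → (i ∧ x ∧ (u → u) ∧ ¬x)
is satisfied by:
  {u: True, i: False}
  {i: False, u: False}
  {i: True, u: True}


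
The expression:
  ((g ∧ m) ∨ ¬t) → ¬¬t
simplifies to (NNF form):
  t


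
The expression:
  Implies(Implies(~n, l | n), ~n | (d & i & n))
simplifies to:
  ~n | (d & i)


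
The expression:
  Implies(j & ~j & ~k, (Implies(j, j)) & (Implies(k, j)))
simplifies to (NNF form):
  True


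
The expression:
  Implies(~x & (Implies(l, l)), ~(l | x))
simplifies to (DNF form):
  x | ~l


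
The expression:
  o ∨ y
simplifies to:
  o ∨ y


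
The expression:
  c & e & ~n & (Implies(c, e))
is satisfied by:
  {c: True, e: True, n: False}


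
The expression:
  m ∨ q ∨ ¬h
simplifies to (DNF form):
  m ∨ q ∨ ¬h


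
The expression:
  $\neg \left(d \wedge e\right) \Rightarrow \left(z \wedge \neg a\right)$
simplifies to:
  $\left(d \vee z\right) \wedge \left(d \vee \neg a\right) \wedge \left(e \vee z\right) \wedge \left(e \vee \neg a\right)$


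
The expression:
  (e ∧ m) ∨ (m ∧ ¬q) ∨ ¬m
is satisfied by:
  {e: True, m: False, q: False}
  {e: False, m: False, q: False}
  {q: True, e: True, m: False}
  {q: True, e: False, m: False}
  {m: True, e: True, q: False}
  {m: True, e: False, q: False}
  {m: True, q: True, e: True}


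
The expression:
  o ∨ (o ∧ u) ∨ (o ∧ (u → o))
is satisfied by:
  {o: True}


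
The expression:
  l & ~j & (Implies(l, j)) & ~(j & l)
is never true.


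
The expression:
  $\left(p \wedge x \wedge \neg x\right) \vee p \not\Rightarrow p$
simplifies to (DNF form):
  $\text{False}$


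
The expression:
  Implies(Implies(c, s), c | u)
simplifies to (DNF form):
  c | u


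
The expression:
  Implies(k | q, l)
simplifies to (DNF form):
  l | (~k & ~q)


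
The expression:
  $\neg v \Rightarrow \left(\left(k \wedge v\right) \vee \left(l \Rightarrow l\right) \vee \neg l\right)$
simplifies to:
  $\text{True}$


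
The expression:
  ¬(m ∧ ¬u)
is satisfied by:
  {u: True, m: False}
  {m: False, u: False}
  {m: True, u: True}


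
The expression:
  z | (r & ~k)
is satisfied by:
  {r: True, z: True, k: False}
  {z: True, k: False, r: False}
  {r: True, z: True, k: True}
  {z: True, k: True, r: False}
  {r: True, k: False, z: False}


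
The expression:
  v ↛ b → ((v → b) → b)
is always true.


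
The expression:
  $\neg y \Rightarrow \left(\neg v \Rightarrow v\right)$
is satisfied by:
  {y: True, v: True}
  {y: True, v: False}
  {v: True, y: False}


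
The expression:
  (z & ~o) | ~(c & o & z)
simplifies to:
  ~c | ~o | ~z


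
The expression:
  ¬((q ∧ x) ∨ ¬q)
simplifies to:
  q ∧ ¬x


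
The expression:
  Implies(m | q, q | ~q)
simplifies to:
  True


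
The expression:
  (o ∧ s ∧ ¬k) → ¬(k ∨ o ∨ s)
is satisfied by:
  {k: True, s: False, o: False}
  {s: False, o: False, k: False}
  {k: True, o: True, s: False}
  {o: True, s: False, k: False}
  {k: True, s: True, o: False}
  {s: True, k: False, o: False}
  {k: True, o: True, s: True}


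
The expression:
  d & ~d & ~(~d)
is never true.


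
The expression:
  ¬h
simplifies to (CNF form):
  ¬h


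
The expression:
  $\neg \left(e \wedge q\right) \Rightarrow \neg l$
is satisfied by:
  {q: True, e: True, l: False}
  {q: True, e: False, l: False}
  {e: True, q: False, l: False}
  {q: False, e: False, l: False}
  {q: True, l: True, e: True}


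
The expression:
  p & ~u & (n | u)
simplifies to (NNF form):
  n & p & ~u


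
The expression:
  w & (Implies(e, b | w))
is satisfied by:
  {w: True}


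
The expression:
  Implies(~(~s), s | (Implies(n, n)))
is always true.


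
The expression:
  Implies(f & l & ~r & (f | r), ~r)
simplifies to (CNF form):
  True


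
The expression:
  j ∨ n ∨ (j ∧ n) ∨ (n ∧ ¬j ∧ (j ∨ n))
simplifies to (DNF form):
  j ∨ n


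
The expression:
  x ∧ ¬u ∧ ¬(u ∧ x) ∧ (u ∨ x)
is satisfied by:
  {x: True, u: False}


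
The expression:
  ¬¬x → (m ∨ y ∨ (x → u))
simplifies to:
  m ∨ u ∨ y ∨ ¬x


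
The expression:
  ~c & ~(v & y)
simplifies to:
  ~c & (~v | ~y)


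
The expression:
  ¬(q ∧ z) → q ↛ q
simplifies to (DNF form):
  q ∧ z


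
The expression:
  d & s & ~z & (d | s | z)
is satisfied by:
  {s: True, d: True, z: False}


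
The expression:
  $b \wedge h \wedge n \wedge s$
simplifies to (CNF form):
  $b \wedge h \wedge n \wedge s$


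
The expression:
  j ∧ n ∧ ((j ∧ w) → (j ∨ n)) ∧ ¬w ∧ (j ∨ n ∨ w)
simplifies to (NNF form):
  j ∧ n ∧ ¬w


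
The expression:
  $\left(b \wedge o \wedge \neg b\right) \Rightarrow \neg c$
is always true.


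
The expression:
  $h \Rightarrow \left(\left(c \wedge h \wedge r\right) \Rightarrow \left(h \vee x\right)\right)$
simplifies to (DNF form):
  $\text{True}$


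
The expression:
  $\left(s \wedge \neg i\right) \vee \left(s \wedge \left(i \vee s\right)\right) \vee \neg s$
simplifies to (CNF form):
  $\text{True}$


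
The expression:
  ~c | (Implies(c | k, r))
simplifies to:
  r | ~c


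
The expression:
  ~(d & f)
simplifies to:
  ~d | ~f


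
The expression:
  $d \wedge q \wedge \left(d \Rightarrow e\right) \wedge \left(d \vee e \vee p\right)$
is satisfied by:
  {e: True, d: True, q: True}


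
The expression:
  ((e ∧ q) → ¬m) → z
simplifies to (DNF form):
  z ∨ (e ∧ m ∧ q)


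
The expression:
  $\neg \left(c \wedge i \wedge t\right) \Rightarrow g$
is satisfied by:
  {c: True, g: True, i: True, t: True}
  {c: True, g: True, i: True, t: False}
  {c: True, g: True, t: True, i: False}
  {c: True, g: True, t: False, i: False}
  {g: True, i: True, t: True, c: False}
  {g: True, i: True, t: False, c: False}
  {g: True, i: False, t: True, c: False}
  {g: True, i: False, t: False, c: False}
  {c: True, i: True, t: True, g: False}


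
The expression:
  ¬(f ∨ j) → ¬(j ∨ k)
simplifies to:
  f ∨ j ∨ ¬k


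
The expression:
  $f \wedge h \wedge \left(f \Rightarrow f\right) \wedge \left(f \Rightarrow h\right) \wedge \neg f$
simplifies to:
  $\text{False}$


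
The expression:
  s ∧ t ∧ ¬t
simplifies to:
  False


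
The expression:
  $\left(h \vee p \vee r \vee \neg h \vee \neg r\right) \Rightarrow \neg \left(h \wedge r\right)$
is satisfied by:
  {h: False, r: False}
  {r: True, h: False}
  {h: True, r: False}


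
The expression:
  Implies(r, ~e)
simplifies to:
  ~e | ~r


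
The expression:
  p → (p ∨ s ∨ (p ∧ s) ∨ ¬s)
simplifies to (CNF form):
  True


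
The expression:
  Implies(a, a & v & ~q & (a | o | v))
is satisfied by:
  {v: True, q: False, a: False}
  {q: False, a: False, v: False}
  {v: True, q: True, a: False}
  {q: True, v: False, a: False}
  {a: True, v: True, q: False}


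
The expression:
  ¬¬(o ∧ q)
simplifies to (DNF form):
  o ∧ q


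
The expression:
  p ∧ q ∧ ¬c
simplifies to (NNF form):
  p ∧ q ∧ ¬c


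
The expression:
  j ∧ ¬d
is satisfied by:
  {j: True, d: False}


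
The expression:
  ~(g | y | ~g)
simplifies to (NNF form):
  False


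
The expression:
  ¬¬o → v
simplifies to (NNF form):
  v ∨ ¬o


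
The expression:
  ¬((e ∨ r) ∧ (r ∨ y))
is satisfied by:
  {e: False, r: False, y: False}
  {y: True, e: False, r: False}
  {e: True, y: False, r: False}


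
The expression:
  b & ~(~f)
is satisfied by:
  {b: True, f: True}


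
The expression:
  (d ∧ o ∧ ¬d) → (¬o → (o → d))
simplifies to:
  True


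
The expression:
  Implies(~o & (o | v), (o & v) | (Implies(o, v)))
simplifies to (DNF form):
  True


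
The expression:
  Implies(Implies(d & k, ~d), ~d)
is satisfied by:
  {k: True, d: False}
  {d: False, k: False}
  {d: True, k: True}


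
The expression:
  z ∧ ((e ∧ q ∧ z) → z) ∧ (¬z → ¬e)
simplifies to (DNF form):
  z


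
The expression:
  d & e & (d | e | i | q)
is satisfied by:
  {e: True, d: True}


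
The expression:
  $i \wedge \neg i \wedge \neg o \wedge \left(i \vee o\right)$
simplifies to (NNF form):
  $\text{False}$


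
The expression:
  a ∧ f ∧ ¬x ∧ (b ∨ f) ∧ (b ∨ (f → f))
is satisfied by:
  {a: True, f: True, x: False}


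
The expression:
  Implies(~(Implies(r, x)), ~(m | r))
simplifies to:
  x | ~r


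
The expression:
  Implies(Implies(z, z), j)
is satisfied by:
  {j: True}


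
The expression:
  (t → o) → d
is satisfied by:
  {d: True, t: True, o: False}
  {d: True, o: False, t: False}
  {d: True, t: True, o: True}
  {d: True, o: True, t: False}
  {t: True, o: False, d: False}


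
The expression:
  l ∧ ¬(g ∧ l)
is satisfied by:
  {l: True, g: False}


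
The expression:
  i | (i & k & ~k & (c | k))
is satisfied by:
  {i: True}


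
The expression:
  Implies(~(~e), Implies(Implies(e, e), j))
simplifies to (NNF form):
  j | ~e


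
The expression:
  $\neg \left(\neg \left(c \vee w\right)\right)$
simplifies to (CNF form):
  $c \vee w$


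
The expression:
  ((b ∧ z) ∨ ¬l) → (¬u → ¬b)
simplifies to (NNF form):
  u ∨ (l ∧ ¬z) ∨ ¬b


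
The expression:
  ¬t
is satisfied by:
  {t: False}


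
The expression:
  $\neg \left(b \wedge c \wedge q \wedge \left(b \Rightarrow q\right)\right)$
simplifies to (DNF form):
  $\neg b \vee \neg c \vee \neg q$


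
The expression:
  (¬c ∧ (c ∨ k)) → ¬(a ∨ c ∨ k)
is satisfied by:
  {c: True, k: False}
  {k: False, c: False}
  {k: True, c: True}


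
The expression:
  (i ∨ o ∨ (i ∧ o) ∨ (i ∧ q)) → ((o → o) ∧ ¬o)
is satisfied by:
  {o: False}


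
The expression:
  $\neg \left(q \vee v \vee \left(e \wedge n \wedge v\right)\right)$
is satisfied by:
  {q: False, v: False}


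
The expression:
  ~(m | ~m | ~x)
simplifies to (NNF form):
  False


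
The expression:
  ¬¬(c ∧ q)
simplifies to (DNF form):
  c ∧ q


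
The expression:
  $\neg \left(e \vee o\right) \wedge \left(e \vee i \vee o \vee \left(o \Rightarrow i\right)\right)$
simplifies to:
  $\neg e \wedge \neg o$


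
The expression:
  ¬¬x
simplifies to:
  x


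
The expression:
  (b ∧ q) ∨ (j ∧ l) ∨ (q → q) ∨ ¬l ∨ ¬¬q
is always true.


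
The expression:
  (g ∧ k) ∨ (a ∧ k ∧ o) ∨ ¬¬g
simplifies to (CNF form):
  (a ∨ g) ∧ (g ∨ k) ∧ (g ∨ o)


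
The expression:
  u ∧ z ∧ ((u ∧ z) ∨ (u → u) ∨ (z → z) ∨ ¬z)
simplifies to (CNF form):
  u ∧ z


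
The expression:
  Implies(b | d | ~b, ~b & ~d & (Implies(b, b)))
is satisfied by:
  {d: False, b: False}


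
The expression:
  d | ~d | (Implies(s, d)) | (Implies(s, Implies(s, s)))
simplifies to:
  True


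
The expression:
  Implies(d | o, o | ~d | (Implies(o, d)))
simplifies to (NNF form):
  True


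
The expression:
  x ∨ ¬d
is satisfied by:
  {x: True, d: False}
  {d: False, x: False}
  {d: True, x: True}


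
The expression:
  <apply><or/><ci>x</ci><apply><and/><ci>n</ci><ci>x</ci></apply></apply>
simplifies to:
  <ci>x</ci>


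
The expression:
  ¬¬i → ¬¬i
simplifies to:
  True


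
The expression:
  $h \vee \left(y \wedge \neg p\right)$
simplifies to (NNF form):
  $h \vee \left(y \wedge \neg p\right)$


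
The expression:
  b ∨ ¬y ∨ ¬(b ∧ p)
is always true.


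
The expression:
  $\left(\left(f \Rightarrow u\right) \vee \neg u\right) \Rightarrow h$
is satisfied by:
  {h: True}


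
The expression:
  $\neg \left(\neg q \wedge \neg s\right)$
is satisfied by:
  {q: True, s: True}
  {q: True, s: False}
  {s: True, q: False}


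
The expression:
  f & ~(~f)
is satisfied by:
  {f: True}


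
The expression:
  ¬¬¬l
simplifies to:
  ¬l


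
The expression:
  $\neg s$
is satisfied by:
  {s: False}


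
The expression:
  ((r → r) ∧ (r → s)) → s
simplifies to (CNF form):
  r ∨ s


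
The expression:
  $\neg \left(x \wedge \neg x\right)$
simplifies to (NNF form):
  $\text{True}$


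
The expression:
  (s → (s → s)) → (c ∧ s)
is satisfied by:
  {c: True, s: True}


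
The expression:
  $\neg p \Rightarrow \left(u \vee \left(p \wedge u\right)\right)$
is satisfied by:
  {u: True, p: True}
  {u: True, p: False}
  {p: True, u: False}


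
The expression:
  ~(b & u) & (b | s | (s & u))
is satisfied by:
  {s: True, u: False, b: False}
  {b: True, s: True, u: False}
  {b: True, u: False, s: False}
  {s: True, u: True, b: False}


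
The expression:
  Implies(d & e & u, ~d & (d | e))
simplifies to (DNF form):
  ~d | ~e | ~u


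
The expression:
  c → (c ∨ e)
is always true.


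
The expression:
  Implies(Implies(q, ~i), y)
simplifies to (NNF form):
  y | (i & q)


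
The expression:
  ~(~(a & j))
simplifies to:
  a & j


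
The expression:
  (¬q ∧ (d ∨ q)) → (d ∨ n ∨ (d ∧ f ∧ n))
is always true.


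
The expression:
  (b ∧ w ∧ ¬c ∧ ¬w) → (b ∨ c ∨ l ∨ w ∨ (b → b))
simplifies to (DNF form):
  True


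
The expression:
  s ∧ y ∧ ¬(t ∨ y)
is never true.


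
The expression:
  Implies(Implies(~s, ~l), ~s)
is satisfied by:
  {s: False}


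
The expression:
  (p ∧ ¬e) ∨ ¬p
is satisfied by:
  {p: False, e: False}
  {e: True, p: False}
  {p: True, e: False}


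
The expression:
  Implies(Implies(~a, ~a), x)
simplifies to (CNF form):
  x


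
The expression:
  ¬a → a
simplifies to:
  a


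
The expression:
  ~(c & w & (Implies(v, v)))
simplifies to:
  ~c | ~w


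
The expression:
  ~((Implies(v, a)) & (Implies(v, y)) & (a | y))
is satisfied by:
  {v: True, y: False, a: False}
  {v: False, y: False, a: False}
  {a: True, v: True, y: False}
  {y: True, v: True, a: False}


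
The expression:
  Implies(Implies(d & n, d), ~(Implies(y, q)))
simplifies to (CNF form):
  y & ~q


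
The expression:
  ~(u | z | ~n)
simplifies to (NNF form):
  n & ~u & ~z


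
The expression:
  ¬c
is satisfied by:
  {c: False}


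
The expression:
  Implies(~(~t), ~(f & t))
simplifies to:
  ~f | ~t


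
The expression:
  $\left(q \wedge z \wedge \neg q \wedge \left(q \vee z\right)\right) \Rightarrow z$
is always true.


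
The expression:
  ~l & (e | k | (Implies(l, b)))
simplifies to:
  ~l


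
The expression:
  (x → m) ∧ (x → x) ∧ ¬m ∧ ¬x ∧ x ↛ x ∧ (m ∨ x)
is never true.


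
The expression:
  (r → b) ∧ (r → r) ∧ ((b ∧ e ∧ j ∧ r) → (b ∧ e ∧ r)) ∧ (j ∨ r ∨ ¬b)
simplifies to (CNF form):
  (b ∨ ¬r) ∧ (r ∨ ¬r) ∧ (b ∨ j ∨ ¬b) ∧ (b ∨ j ∨ ¬r) ∧ (b ∨ ¬b ∨ ¬r) ∧ (j ∨ r ∨ ¬b) ∧ (j ∨ r ∨ ¬r) ∧ (r ∨ ¬b ∨ ¬r)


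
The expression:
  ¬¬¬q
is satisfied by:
  {q: False}


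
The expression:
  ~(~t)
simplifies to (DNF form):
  t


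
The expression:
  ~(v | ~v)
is never true.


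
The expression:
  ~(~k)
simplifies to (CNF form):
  k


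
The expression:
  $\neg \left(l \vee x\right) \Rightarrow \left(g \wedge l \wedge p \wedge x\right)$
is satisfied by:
  {x: True, l: True}
  {x: True, l: False}
  {l: True, x: False}


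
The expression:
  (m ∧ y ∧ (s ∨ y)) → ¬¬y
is always true.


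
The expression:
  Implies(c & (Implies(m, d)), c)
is always true.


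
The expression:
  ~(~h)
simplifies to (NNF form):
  h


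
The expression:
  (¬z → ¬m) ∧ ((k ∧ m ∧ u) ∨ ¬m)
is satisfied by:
  {u: True, z: True, k: True, m: False}
  {u: True, z: True, k: False, m: False}
  {u: True, k: True, z: False, m: False}
  {u: True, k: False, z: False, m: False}
  {z: True, k: True, u: False, m: False}
  {z: True, u: False, k: False, m: False}
  {z: False, k: True, u: False, m: False}
  {z: False, u: False, k: False, m: False}
  {u: True, m: True, z: True, k: True}


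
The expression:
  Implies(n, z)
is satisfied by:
  {z: True, n: False}
  {n: False, z: False}
  {n: True, z: True}


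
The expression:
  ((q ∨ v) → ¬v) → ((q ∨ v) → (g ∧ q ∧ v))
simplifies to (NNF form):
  v ∨ ¬q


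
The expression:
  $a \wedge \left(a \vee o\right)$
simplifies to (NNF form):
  $a$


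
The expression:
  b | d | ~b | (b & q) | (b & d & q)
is always true.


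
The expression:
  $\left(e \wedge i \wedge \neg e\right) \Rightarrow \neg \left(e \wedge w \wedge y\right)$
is always true.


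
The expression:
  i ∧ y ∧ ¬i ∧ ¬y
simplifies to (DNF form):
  False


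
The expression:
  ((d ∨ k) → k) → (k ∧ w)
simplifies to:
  (d ∧ ¬k) ∨ (k ∧ w)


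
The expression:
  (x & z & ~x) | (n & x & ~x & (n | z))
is never true.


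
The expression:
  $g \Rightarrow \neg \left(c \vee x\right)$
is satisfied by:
  {c: False, g: False, x: False}
  {x: True, c: False, g: False}
  {c: True, x: False, g: False}
  {x: True, c: True, g: False}
  {g: True, x: False, c: False}


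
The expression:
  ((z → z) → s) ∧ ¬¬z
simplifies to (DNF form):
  s ∧ z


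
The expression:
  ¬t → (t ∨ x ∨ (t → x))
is always true.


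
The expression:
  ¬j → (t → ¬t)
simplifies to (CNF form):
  j ∨ ¬t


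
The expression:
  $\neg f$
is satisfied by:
  {f: False}


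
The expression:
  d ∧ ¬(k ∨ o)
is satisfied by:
  {d: True, o: False, k: False}


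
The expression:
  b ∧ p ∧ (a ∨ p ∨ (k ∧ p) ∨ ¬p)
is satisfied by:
  {p: True, b: True}


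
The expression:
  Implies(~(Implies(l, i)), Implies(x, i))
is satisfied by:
  {i: True, l: False, x: False}
  {l: False, x: False, i: False}
  {i: True, x: True, l: False}
  {x: True, l: False, i: False}
  {i: True, l: True, x: False}
  {l: True, i: False, x: False}
  {i: True, x: True, l: True}


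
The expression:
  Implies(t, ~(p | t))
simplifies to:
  ~t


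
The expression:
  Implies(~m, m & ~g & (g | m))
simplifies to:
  m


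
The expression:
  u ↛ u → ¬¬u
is always true.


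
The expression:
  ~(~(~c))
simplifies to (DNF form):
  ~c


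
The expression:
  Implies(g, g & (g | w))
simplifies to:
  True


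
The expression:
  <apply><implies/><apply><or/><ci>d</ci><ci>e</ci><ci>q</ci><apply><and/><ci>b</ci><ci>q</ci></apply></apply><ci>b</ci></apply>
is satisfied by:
  {b: True, d: False, e: False, q: False}
  {b: True, q: True, d: False, e: False}
  {b: True, e: True, d: False, q: False}
  {b: True, q: True, e: True, d: False}
  {b: True, d: True, e: False, q: False}
  {b: True, q: True, d: True, e: False}
  {b: True, e: True, d: True, q: False}
  {b: True, q: True, e: True, d: True}
  {q: False, d: False, e: False, b: False}


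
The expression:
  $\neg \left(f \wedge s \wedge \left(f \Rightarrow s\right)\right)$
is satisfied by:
  {s: False, f: False}
  {f: True, s: False}
  {s: True, f: False}


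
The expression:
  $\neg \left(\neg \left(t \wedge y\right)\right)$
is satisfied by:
  {t: True, y: True}


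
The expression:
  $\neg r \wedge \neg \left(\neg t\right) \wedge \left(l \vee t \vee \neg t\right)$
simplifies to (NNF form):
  $t \wedge \neg r$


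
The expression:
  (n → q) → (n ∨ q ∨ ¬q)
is always true.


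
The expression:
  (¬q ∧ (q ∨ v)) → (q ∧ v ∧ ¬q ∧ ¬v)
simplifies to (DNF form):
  q ∨ ¬v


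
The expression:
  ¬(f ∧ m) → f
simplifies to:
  f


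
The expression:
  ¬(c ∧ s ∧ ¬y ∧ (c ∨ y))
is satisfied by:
  {y: True, s: False, c: False}
  {s: False, c: False, y: False}
  {y: True, c: True, s: False}
  {c: True, s: False, y: False}
  {y: True, s: True, c: False}
  {s: True, y: False, c: False}
  {y: True, c: True, s: True}


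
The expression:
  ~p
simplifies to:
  ~p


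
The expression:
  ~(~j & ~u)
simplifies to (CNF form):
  j | u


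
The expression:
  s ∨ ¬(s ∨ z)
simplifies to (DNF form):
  s ∨ ¬z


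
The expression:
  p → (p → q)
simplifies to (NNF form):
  q ∨ ¬p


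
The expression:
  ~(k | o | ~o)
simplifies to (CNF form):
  False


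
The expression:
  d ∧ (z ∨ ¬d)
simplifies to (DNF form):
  d ∧ z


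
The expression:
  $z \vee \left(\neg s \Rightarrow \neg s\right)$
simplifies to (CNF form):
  $\text{True}$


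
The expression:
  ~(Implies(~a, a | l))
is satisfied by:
  {l: False, a: False}


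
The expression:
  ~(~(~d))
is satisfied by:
  {d: False}


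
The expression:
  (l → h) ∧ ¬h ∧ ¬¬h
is never true.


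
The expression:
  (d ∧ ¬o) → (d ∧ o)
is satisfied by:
  {o: True, d: False}
  {d: False, o: False}
  {d: True, o: True}


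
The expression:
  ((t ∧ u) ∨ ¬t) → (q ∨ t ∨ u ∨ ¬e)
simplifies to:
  q ∨ t ∨ u ∨ ¬e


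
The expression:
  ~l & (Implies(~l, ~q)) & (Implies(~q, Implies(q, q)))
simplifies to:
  ~l & ~q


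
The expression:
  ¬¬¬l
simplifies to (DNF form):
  ¬l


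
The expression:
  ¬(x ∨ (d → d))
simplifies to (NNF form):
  False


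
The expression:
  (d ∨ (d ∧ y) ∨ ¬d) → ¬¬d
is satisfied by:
  {d: True}


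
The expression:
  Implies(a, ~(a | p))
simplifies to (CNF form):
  ~a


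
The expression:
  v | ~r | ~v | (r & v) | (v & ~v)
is always true.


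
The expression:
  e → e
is always true.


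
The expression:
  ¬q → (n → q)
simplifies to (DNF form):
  q ∨ ¬n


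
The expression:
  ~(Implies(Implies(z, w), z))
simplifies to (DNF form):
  ~z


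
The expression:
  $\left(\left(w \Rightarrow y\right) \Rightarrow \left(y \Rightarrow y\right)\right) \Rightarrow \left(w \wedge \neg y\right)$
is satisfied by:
  {w: True, y: False}


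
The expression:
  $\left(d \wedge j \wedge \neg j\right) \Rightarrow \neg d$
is always true.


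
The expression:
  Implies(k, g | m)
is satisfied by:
  {m: True, g: True, k: False}
  {m: True, g: False, k: False}
  {g: True, m: False, k: False}
  {m: False, g: False, k: False}
  {m: True, k: True, g: True}
  {m: True, k: True, g: False}
  {k: True, g: True, m: False}


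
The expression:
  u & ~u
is never true.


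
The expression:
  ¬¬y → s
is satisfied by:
  {s: True, y: False}
  {y: False, s: False}
  {y: True, s: True}


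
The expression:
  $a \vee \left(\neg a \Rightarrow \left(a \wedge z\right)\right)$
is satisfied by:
  {a: True}


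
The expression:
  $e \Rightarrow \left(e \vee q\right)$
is always true.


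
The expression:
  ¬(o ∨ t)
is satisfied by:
  {o: False, t: False}


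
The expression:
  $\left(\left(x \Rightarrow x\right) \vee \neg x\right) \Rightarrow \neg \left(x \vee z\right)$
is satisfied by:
  {x: False, z: False}


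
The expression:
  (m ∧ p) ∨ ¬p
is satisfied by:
  {m: True, p: False}
  {p: False, m: False}
  {p: True, m: True}


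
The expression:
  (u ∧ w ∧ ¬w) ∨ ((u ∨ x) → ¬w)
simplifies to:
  (¬u ∧ ¬x) ∨ ¬w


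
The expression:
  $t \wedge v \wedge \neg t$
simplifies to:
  $\text{False}$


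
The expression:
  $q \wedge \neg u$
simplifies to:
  $q \wedge \neg u$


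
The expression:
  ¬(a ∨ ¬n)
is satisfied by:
  {n: True, a: False}


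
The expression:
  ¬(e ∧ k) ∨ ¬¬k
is always true.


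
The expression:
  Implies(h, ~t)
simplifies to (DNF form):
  ~h | ~t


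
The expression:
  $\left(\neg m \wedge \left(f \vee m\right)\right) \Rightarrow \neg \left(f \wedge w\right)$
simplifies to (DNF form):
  $m \vee \neg f \vee \neg w$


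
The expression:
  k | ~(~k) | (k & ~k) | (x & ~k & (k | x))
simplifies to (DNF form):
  k | x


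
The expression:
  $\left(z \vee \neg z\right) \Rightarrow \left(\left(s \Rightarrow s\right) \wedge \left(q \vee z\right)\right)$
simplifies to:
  $q \vee z$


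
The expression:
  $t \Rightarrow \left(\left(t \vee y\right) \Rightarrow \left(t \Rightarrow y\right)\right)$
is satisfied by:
  {y: True, t: False}
  {t: False, y: False}
  {t: True, y: True}


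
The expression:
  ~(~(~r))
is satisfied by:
  {r: False}


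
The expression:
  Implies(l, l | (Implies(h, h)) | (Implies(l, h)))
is always true.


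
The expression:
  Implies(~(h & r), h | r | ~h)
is always true.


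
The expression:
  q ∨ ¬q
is always true.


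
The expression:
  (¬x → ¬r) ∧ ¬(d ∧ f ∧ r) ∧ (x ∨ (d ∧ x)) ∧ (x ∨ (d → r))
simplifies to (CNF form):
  x ∧ (¬d ∨ ¬f ∨ ¬r)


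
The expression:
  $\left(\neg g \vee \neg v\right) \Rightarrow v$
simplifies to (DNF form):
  $v$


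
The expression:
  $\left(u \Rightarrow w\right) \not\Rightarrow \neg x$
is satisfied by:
  {w: True, x: True, u: False}
  {x: True, u: False, w: False}
  {w: True, u: True, x: True}


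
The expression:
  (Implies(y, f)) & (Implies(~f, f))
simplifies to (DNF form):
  f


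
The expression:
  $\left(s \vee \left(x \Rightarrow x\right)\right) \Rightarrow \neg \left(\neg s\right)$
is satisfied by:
  {s: True}


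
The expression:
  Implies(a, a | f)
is always true.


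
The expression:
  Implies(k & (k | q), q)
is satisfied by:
  {q: True, k: False}
  {k: False, q: False}
  {k: True, q: True}


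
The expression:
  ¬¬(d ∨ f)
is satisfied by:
  {d: True, f: True}
  {d: True, f: False}
  {f: True, d: False}


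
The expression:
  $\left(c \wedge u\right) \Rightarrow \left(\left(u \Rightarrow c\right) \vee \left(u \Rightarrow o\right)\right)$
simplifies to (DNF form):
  $\text{True}$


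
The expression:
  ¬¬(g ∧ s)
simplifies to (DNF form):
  g ∧ s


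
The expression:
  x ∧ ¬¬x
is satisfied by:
  {x: True}


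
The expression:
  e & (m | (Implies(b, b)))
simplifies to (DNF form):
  e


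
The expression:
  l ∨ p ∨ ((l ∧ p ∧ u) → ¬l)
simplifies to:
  True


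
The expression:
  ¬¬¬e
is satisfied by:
  {e: False}


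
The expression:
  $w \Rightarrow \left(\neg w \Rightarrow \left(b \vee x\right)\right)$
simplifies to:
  $\text{True}$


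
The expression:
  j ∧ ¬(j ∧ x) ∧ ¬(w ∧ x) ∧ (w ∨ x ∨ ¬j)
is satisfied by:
  {j: True, w: True, x: False}


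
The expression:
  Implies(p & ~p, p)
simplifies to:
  True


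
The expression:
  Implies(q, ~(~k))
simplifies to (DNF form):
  k | ~q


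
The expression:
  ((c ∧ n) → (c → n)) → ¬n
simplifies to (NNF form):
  ¬n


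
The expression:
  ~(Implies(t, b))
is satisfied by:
  {t: True, b: False}


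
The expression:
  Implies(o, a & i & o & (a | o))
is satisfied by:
  {a: True, i: True, o: False}
  {a: True, i: False, o: False}
  {i: True, a: False, o: False}
  {a: False, i: False, o: False}
  {a: True, o: True, i: True}


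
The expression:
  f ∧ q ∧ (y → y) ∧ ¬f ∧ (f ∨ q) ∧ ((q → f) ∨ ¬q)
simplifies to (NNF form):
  False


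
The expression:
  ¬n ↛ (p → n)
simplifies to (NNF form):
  p ∧ ¬n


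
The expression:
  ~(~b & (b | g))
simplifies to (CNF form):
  b | ~g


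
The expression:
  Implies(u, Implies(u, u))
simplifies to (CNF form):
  True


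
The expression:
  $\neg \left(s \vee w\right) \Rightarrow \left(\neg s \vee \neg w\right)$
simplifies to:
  $\text{True}$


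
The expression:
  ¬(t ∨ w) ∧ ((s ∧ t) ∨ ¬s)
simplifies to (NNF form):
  ¬s ∧ ¬t ∧ ¬w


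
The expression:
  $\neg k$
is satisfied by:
  {k: False}


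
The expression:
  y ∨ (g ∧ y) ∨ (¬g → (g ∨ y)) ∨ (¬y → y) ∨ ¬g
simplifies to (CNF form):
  True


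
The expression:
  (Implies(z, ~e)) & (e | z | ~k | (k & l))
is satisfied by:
  {l: True, z: False, e: False, k: False}
  {l: False, z: False, e: False, k: False}
  {k: True, l: True, z: False, e: False}
  {z: True, l: True, k: False, e: False}
  {z: True, k: False, l: False, e: False}
  {k: True, z: True, l: True, e: False}
  {k: True, z: True, l: False, e: False}
  {e: True, l: True, z: False, k: False}
  {e: True, l: False, z: False, k: False}
  {k: True, e: True, l: True, z: False}
  {k: True, e: True, l: False, z: False}


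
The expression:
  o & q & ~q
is never true.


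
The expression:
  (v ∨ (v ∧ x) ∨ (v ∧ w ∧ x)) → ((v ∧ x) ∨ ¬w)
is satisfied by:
  {x: True, w: False, v: False}
  {w: False, v: False, x: False}
  {x: True, v: True, w: False}
  {v: True, w: False, x: False}
  {x: True, w: True, v: False}
  {w: True, x: False, v: False}
  {x: True, v: True, w: True}


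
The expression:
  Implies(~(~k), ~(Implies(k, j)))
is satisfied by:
  {k: False, j: False}
  {j: True, k: False}
  {k: True, j: False}


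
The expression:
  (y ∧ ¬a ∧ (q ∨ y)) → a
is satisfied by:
  {a: True, y: False}
  {y: False, a: False}
  {y: True, a: True}


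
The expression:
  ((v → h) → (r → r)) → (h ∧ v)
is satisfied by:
  {h: True, v: True}


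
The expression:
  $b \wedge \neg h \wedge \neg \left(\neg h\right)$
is never true.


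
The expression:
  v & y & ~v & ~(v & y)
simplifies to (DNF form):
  False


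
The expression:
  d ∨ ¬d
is always true.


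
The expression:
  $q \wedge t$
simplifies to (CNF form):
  $q \wedge t$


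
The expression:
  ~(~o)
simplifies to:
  o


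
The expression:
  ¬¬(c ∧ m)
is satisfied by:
  {c: True, m: True}


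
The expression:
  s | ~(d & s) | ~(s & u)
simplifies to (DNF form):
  True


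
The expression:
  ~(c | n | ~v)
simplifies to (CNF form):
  v & ~c & ~n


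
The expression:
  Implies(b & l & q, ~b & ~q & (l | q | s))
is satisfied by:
  {l: False, q: False, b: False}
  {b: True, l: False, q: False}
  {q: True, l: False, b: False}
  {b: True, q: True, l: False}
  {l: True, b: False, q: False}
  {b: True, l: True, q: False}
  {q: True, l: True, b: False}


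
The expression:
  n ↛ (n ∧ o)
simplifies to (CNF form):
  n ∧ ¬o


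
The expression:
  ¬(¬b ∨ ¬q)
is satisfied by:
  {b: True, q: True}


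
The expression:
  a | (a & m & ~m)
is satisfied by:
  {a: True}


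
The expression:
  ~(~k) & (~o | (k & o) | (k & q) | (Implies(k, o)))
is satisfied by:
  {k: True}


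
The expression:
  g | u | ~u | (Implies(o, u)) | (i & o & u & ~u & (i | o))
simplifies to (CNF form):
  True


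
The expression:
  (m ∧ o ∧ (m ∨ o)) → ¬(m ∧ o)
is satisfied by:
  {m: False, o: False}
  {o: True, m: False}
  {m: True, o: False}


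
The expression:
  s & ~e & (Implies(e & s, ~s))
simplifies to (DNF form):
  s & ~e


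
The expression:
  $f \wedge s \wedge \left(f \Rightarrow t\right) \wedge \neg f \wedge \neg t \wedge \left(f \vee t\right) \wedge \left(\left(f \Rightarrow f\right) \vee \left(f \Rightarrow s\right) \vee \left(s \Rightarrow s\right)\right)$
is never true.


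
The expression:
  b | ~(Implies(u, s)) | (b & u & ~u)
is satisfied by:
  {b: True, u: True, s: False}
  {b: True, u: False, s: False}
  {b: True, s: True, u: True}
  {b: True, s: True, u: False}
  {u: True, s: False, b: False}


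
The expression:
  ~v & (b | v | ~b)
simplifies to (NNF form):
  ~v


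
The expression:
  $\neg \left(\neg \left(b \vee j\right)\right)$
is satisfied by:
  {b: True, j: True}
  {b: True, j: False}
  {j: True, b: False}


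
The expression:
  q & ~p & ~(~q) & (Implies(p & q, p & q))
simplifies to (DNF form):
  q & ~p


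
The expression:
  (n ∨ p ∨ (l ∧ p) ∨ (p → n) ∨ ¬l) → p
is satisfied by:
  {p: True}


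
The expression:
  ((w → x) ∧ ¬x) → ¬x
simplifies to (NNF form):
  True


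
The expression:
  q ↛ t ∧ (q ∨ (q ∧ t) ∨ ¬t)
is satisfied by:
  {q: True, t: False}


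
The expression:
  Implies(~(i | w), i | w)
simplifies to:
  i | w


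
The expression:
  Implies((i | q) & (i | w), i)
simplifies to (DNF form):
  i | ~q | ~w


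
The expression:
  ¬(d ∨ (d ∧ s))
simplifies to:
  ¬d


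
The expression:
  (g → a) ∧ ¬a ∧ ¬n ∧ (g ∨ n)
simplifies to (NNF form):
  False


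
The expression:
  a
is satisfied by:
  {a: True}


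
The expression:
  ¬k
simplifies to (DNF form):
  ¬k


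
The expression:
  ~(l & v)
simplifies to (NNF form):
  ~l | ~v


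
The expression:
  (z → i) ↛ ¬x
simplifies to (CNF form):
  x ∧ (i ∨ ¬z)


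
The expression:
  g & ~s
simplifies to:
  g & ~s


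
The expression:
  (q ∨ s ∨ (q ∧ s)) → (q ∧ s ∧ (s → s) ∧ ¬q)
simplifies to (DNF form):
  ¬q ∧ ¬s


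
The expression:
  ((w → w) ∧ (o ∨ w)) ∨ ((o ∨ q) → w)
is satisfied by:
  {o: True, w: True, q: False}
  {o: True, w: False, q: False}
  {w: True, o: False, q: False}
  {o: False, w: False, q: False}
  {o: True, q: True, w: True}
  {o: True, q: True, w: False}
  {q: True, w: True, o: False}


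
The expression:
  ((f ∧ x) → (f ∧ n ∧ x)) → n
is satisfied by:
  {n: True, f: True, x: True}
  {n: True, f: True, x: False}
  {n: True, x: True, f: False}
  {n: True, x: False, f: False}
  {f: True, x: True, n: False}


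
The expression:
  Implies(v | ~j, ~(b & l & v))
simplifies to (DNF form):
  ~b | ~l | ~v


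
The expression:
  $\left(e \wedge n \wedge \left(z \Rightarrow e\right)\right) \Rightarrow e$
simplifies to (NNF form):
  $\text{True}$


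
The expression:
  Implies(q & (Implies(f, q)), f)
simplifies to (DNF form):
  f | ~q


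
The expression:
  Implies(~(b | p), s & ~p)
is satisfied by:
  {b: True, p: True, s: True}
  {b: True, p: True, s: False}
  {b: True, s: True, p: False}
  {b: True, s: False, p: False}
  {p: True, s: True, b: False}
  {p: True, s: False, b: False}
  {s: True, p: False, b: False}


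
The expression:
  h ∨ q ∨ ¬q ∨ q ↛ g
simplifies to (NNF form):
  True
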